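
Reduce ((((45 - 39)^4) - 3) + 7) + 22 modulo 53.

50

45 - 39 = 6
(6)^4 ≡ 24 (mod 53)
24 - 3 = 21
21 + 7 = 28
28 + 22 = 50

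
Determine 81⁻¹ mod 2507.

1888

2507 = 30×81 + 77
81 = 1×77 + 4
77 = 19×4 + 1
4 = 4×1 + 0
gcd(81, 2507) = 1, so the inverse exists.
Back-substitute for 1:
1 = 1×77 − 19×4
  = −19×81 + 20×77
  = 20×2507 − 619×81
So 81⁻¹ ≡ −619 ≡ 1888 (mod 2507).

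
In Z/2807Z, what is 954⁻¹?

Run the extended Euclidean algorithm:
2807 = 2×954 + 899
954 = 1×899 + 55
899 = 16×55 + 19
55 = 2×19 + 17
19 = 1×17 + 2
17 = 8×2 + 1
2 = 2×1 + 0
gcd(954, 2807) = 1, so the inverse exists.
Back-substitute for 1:
1 = 1×17 − 8×2
  = −8×19 + 9×17
  = 9×55 − 26×19
  = −26×899 + 425×55
  = 425×954 − 451×899
  = −451×2807 + 1327×954
So 954⁻¹ ≡ 1327 (mod 2807).

1327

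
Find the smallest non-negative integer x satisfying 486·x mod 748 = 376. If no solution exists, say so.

gcd(486, 748) = 2, and 2 | 376, so solutions exist.
Divide through by 2: 243·x ≡ 188 mod 374.
243⁻¹ ≡ 177 (mod 374).
x ≡ 177·188 ≡ 364 (mod 374).
The smallest non-negative solution is x = 364.

364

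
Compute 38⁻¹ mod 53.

7

Run the extended Euclidean algorithm:
53 = 1×38 + 15
38 = 2×15 + 8
15 = 1×8 + 7
8 = 1×7 + 1
7 = 7×1 + 0
gcd(38, 53) = 1, so the inverse exists.
Bézout: 1 = −5×53 + 7×38.
So 38⁻¹ ≡ 7 (mod 53).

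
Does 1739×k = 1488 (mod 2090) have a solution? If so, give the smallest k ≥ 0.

gcd(1739, 2090) = 1, so a unique solution mod 2090 exists.
1739⁻¹ ≡ 1959 (mod 2090).
k ≡ 1959×1488 ≡ 1532 (mod 2090).

1532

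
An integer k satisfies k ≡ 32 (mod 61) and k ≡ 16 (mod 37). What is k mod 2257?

1496

61⁻¹ mod 37: 61*17 ≡ 1 (mod 37), so 61⁻¹ ≡ 17.
k = 32 + 61*((16 − 32)*17 mod 37) = 32 + 61*24 = 1496.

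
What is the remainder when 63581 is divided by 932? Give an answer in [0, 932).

63581 = 68×932 + 205, so 63581 ≡ 205 (mod 932).

205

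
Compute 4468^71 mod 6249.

3370

By square-and-multiply:
71 in binary is 1000111, i.e. 71 = 64 + 4 + 2 + 1.
4468^1 ≡ 4468 (mod 6249)
4468^2 ≡ 4468^2 = 19963024 ≡ 3718 (mod 6249)
4468^4 ≡ 3718^2 = 13823524 ≡ 736 (mod 6249)
4468^8 ≡ 736^2 = 541696 ≡ 4282 (mod 6249)
4468^16 ≡ 4282^2 = 18335524 ≡ 958 (mod 6249)
4468^32 ≡ 958^2 = 917764 ≡ 5410 (mod 6249)
4468^64 ≡ 5410^2 = 29268100 ≡ 4033 (mod 6249)
4468^71 = 4468^64 * 4468^4 * 4468^2 * 4468^1 ≡ 4033 * 736 * 3718 * 4468 (mod 6249).
Accumulate the product:
4033 * 736 = 2968288 ≡ 13
13 * 3718 = 48334 ≡ 4591
4591 * 4468 = 20512588 ≡ 3370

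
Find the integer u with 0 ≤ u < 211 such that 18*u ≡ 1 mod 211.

Apply the Euclidean algorithm and back-substitute:
211 = 11·18 + 13
18 = 1·13 + 5
13 = 2·5 + 3
5 = 1·3 + 2
3 = 1·2 + 1
2 = 2·1 + 0
gcd(18, 211) = 1, so the inverse exists.
Bézout: 1 = 7·211 − 82·18.
So 18⁻¹ ≡ −82 ≡ 129 (mod 211).

129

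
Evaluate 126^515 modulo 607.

By square-and-multiply:
515 in binary is 1000000011, i.e. 515 = 512 + 2 + 1.
126^1 ≡ 126 (mod 607)
126^2 ≡ 126^2 = 15876 ≡ 94 (mod 607)
126^4 ≡ 94^2 = 8836 ≡ 338 (mod 607)
126^8 ≡ 338^2 = 114244 ≡ 128 (mod 607)
126^16 ≡ 128^2 = 16384 ≡ 602 (mod 607)
126^32 ≡ 602^2 = 362404 ≡ 25 (mod 607)
126^64 ≡ 25^2 = 625 ≡ 18 (mod 607)
126^128 ≡ 18^2 = 324 (mod 607)
126^256 ≡ 324^2 = 104976 ≡ 572 (mod 607)
126^512 ≡ 572^2 = 327184 ≡ 11 (mod 607)
126^515 = 126^512 · 126^2 · 126^1 ≡ 11 · 94 · 126 (mod 607).
Accumulate the product:
11 · 94 = 1034 ≡ 427
427 · 126 = 53802 ≡ 386

386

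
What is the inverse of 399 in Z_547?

By the extended Euclidean algorithm:
547 = 1·399 + 148
399 = 2·148 + 103
148 = 1·103 + 45
103 = 2·45 + 13
45 = 3·13 + 6
13 = 2·6 + 1
6 = 6·1 + 0
gcd(399, 547) = 1, so the inverse exists.
Back-substitute for 1:
1 = 1·13 − 2·6
  = −2·45 + 7·13
  = 7·103 − 16·45
  = −16·148 + 23·103
  = 23·399 − 62·148
  = −62·547 + 85·399
So 399⁻¹ ≡ 85 (mod 547).

85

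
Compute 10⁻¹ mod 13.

4

13 = 1*10 + 3
10 = 3*3 + 1
3 = 3*1 + 0
gcd(10, 13) = 1, so the inverse exists.
Bézout: 1 = −3*13 + 4*10.
So 10⁻¹ ≡ 4 (mod 13).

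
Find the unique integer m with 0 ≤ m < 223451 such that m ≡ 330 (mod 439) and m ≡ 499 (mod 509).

98227

439⁻¹ mod 509: 439*429 ≡ 1 (mod 509), so 439⁻¹ ≡ 429.
m = 330 + 439*((499 − 330)*429 mod 509) = 330 + 439*223 = 98227.
Check: 98227 mod 439 = 330, 98227 mod 509 = 499. ✓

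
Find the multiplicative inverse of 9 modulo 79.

Apply the Euclidean algorithm and back-substitute:
79 = 8·9 + 7
9 = 1·7 + 2
7 = 3·2 + 1
2 = 2·1 + 0
gcd(9, 79) = 1, so the inverse exists.
Bézout: 1 = 4·79 − 35·9.
So 9⁻¹ ≡ −35 ≡ 44 (mod 79).

44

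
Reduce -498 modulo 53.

-498 = -10*53 + 32, so -498 ≡ 32 (mod 53).

32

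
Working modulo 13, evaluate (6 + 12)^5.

5

6 + 12 = 18 ≡ 5 (mod 13)
(5)^5 ≡ 5 (mod 13)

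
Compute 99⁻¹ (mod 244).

Run the extended Euclidean algorithm:
244 = 2·99 + 46
99 = 2·46 + 7
46 = 6·7 + 4
7 = 1·4 + 3
4 = 1·3 + 1
3 = 3·1 + 0
gcd(99, 244) = 1, so the inverse exists.
Back-substitute for 1:
1 = 1·4 − 1·3
  = −1·7 + 2·4
  = 2·46 − 13·7
  = −13·99 + 28·46
  = 28·244 − 69·99
So 99⁻¹ ≡ −69 ≡ 175 (mod 244).

175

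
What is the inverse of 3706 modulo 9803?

9721

Apply the Euclidean algorithm and back-substitute:
9803 = 2*3706 + 2391
3706 = 1*2391 + 1315
2391 = 1*1315 + 1076
1315 = 1*1076 + 239
1076 = 4*239 + 120
239 = 1*120 + 119
120 = 1*119 + 1
119 = 119*1 + 0
gcd(3706, 9803) = 1, so the inverse exists.
Bézout: 1 = 31*9803 − 82*3706.
So 3706⁻¹ ≡ −82 ≡ 9721 (mod 9803).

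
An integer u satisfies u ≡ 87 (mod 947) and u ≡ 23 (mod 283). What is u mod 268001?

32285

947⁻¹ mod 283: 947·26 ≡ 1 (mod 283), so 947⁻¹ ≡ 26.
u = 87 + 947·((23 − 87)·26 mod 283) = 87 + 947·34 = 32285.
Check: 32285 mod 947 = 87, 32285 mod 283 = 23. ✓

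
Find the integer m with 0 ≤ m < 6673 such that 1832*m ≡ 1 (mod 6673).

Apply the Euclidean algorithm and back-substitute:
6673 = 3×1832 + 1177
1832 = 1×1177 + 655
1177 = 1×655 + 522
655 = 1×522 + 133
522 = 3×133 + 123
133 = 1×123 + 10
123 = 12×10 + 3
10 = 3×3 + 1
3 = 3×1 + 0
gcd(1832, 6673) = 1, so the inverse exists.
Back-substitute for 1:
1 = 1×10 − 3×3
  = −3×123 + 37×10
  = 37×133 − 40×123
  = −40×522 + 157×133
  = 157×655 − 197×522
  = −197×1177 + 354×655
  = 354×1832 − 551×1177
  = −551×6673 + 2007×1832
So 1832⁻¹ ≡ 2007 (mod 6673).

2007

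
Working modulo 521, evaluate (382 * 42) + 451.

382 * 42 = 16044 ≡ 414 (mod 521)
414 + 451 = 865 ≡ 344 (mod 521)

344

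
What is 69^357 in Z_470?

99

Compute successive squares:
357 in binary is 101100101, i.e. 357 = 256 + 64 + 32 + 4 + 1.
69^1 ≡ 69 (mod 470)
69^2 ≡ 69^2 = 4761 ≡ 61 (mod 470)
69^4 ≡ 61^2 = 3721 ≡ 431 (mod 470)
69^8 ≡ 431^2 = 185761 ≡ 111 (mod 470)
69^16 ≡ 111^2 = 12321 ≡ 101 (mod 470)
69^32 ≡ 101^2 = 10201 ≡ 331 (mod 470)
69^64 ≡ 331^2 = 109561 ≡ 51 (mod 470)
69^128 ≡ 51^2 = 2601 ≡ 251 (mod 470)
69^256 ≡ 251^2 = 63001 ≡ 21 (mod 470)
69^357 = 69^256 × 69^64 × 69^32 × 69^4 × 69^1 ≡ 21 × 51 × 331 × 431 × 69 (mod 470).
Accumulate the product:
21 × 51 = 1071 ≡ 131
131 × 331 = 43361 ≡ 121
121 × 431 = 52151 ≡ 451
451 × 69 = 31119 ≡ 99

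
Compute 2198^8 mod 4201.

By square-and-multiply:
2198^1 ≡ 2198 (mod 4201)
2198^2 ≡ 2198^2 = 4831204 ≡ 54 (mod 4201)
2198^4 ≡ 54^2 = 2916 (mod 4201)
2198^8 ≡ 2916^2 = 8503056 ≡ 232 (mod 4201)
So 2198^8 ≡ 232 (mod 4201).

232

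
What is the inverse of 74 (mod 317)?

Run the extended Euclidean algorithm:
317 = 4·74 + 21
74 = 3·21 + 11
21 = 1·11 + 10
11 = 1·10 + 1
10 = 10·1 + 0
gcd(74, 317) = 1, so the inverse exists.
Back-substitute for 1:
1 = 1·11 − 1·10
  = −1·21 + 2·11
  = 2·74 − 7·21
  = −7·317 + 30·74
So 74⁻¹ ≡ 30 (mod 317).

30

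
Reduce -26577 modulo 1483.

-26577 = -18×1483 + 117, so -26577 ≡ 117 (mod 1483).

117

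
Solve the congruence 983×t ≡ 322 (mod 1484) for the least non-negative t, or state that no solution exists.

574

gcd(983, 1484) = 1, so a unique solution mod 1484 exists.
983⁻¹ ≡ 859 (mod 1484).
t ≡ 859×322 ≡ 574 (mod 1484).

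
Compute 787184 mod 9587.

1050

787184 = 82·9587 + 1050, so 787184 ≡ 1050 (mod 9587).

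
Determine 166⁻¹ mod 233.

153

Run the extended Euclidean algorithm:
233 = 1·166 + 67
166 = 2·67 + 32
67 = 2·32 + 3
32 = 10·3 + 2
3 = 1·2 + 1
2 = 2·1 + 0
gcd(166, 233) = 1, so the inverse exists.
Back-substitute for 1:
1 = 1·3 − 1·2
  = −1·32 + 11·3
  = 11·67 − 23·32
  = −23·166 + 57·67
  = 57·233 − 80·166
So 166⁻¹ ≡ −80 ≡ 153 (mod 233).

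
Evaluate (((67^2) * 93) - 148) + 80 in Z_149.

(67)^2 ≡ 19 (mod 149)
19 * 93 = 1767 ≡ 128 (mod 149)
128 - 148 = -20 ≡ 129 (mod 149)
129 + 80 = 209 ≡ 60 (mod 149)

60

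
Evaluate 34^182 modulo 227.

Using repeated squaring:
182 in binary is 10110110, i.e. 182 = 128 + 32 + 16 + 4 + 2.
34^1 ≡ 34 (mod 227)
34^2 ≡ 34^2 = 1156 ≡ 21 (mod 227)
34^4 ≡ 21^2 = 441 ≡ 214 (mod 227)
34^8 ≡ 214^2 = 45796 ≡ 169 (mod 227)
34^16 ≡ 169^2 = 28561 ≡ 186 (mod 227)
34^32 ≡ 186^2 = 34596 ≡ 92 (mod 227)
34^64 ≡ 92^2 = 8464 ≡ 65 (mod 227)
34^128 ≡ 65^2 = 4225 ≡ 139 (mod 227)
34^182 = 34^128 * 34^32 * 34^16 * 34^4 * 34^2 ≡ 139 * 92 * 186 * 214 * 21 (mod 227).
Accumulate the product:
139 * 92 = 12788 ≡ 76
76 * 186 = 14136 ≡ 62
62 * 214 = 13268 ≡ 102
102 * 21 = 2142 ≡ 99

99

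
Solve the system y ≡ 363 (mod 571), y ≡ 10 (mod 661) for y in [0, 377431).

571⁻¹ mod 661: 571·448 ≡ 1 (mod 661), so 571⁻¹ ≡ 448.
y = 363 + 571·((10 − 363)·448 mod 661) = 363 + 571·496 = 283579.

283579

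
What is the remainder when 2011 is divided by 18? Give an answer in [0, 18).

2011 = 111×18 + 13, so 2011 ≡ 13 (mod 18).

13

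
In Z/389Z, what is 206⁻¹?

Run the extended Euclidean algorithm:
389 = 1*206 + 183
206 = 1*183 + 23
183 = 7*23 + 22
23 = 1*22 + 1
22 = 22*1 + 0
gcd(206, 389) = 1, so the inverse exists.
Bézout: 1 = −9*389 + 17*206.
So 206⁻¹ ≡ 17 (mod 389).

17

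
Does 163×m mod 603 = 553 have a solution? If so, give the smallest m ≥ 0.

gcd(163, 603) = 1, so a unique solution mod 603 exists.
163⁻¹ ≡ 37 (mod 603).
m ≡ 37×553 ≡ 562 (mod 603).

562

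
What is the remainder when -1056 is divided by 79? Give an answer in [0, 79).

50

-1056 = -14×79 + 50, so -1056 ≡ 50 (mod 79).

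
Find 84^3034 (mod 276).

3034 in binary is 101111011010, i.e. 3034 = 2048 + 512 + 256 + 128 + 64 + 16 + 8 + 2.
84^1 ≡ 84 (mod 276)
84^2 ≡ 84^2 = 7056 ≡ 156 (mod 276)
84^4 ≡ 156^2 = 24336 ≡ 48 (mod 276)
84^8 ≡ 48^2 = 2304 ≡ 96 (mod 276)
84^16 ≡ 96^2 = 9216 ≡ 108 (mod 276)
84^32 ≡ 108^2 = 11664 ≡ 72 (mod 276)
84^64 ≡ 72^2 = 5184 ≡ 216 (mod 276)
84^128 ≡ 216^2 = 46656 ≡ 12 (mod 276)
84^256 ≡ 12^2 = 144 (mod 276)
84^512 ≡ 144^2 = 20736 ≡ 36 (mod 276)
84^1024 ≡ 36^2 = 1296 ≡ 192 (mod 276)
84^2048 ≡ 192^2 = 36864 ≡ 156 (mod 276)
84^3034 = 84^2048 * 84^512 * 84^256 * 84^128 * 84^64 * 84^16 * 84^8 * 84^2 ≡ 156 * 36 * 144 * 12 * 216 * 108 * 96 * 156 (mod 276).
Accumulate the product:
156 * 36 = 5616 ≡ 96
96 * 144 = 13824 ≡ 24
24 * 12 = 288 ≡ 12
12 * 216 = 2592 ≡ 108
108 * 108 = 11664 ≡ 72
72 * 96 = 6912 ≡ 12
12 * 156 = 1872 ≡ 216

216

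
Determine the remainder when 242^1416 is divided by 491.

242^1 ≡ 242 (mod 491)
242^2 ≡ 242^2 = 58564 ≡ 135 (mod 491)
242^4 ≡ 135^2 = 18225 ≡ 58 (mod 491)
242^8 ≡ 58^2 = 3364 ≡ 418 (mod 491)
242^16 ≡ 418^2 = 174724 ≡ 419 (mod 491)
242^32 ≡ 419^2 = 175561 ≡ 274 (mod 491)
242^64 ≡ 274^2 = 75076 ≡ 444 (mod 491)
242^128 ≡ 444^2 = 197136 ≡ 245 (mod 491)
242^256 ≡ 245^2 = 60025 ≡ 123 (mod 491)
242^512 ≡ 123^2 = 15129 ≡ 399 (mod 491)
242^1024 ≡ 399^2 = 159201 ≡ 117 (mod 491)
242^1416 = 242^1024 · 242^256 · 242^128 · 242^8 ≡ 117 · 123 · 245 · 418 (mod 491).
Accumulate the product:
117 · 123 = 14391 ≡ 152
152 · 245 = 37240 ≡ 415
415 · 418 = 173470 ≡ 147

147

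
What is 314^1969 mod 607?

263

By square-and-multiply:
1969 in binary is 11110110001, i.e. 1969 = 1024 + 512 + 256 + 128 + 32 + 16 + 1.
314^1 ≡ 314 (mod 607)
314^2 ≡ 314^2 = 98596 ≡ 262 (mod 607)
314^4 ≡ 262^2 = 68644 ≡ 53 (mod 607)
314^8 ≡ 53^2 = 2809 ≡ 381 (mod 607)
314^16 ≡ 381^2 = 145161 ≡ 88 (mod 607)
314^32 ≡ 88^2 = 7744 ≡ 460 (mod 607)
314^64 ≡ 460^2 = 211600 ≡ 364 (mod 607)
314^128 ≡ 364^2 = 132496 ≡ 170 (mod 607)
314^256 ≡ 170^2 = 28900 ≡ 371 (mod 607)
314^512 ≡ 371^2 = 137641 ≡ 459 (mod 607)
314^1024 ≡ 459^2 = 210681 ≡ 52 (mod 607)
314^1969 = 314^1024 × 314^512 × 314^256 × 314^128 × 314^32 × 314^16 × 314^1 ≡ 52 × 459 × 371 × 170 × 460 × 88 × 314 (mod 607).
Accumulate the product:
52 × 459 = 23868 ≡ 195
195 × 371 = 72345 ≡ 112
112 × 170 = 19040 ≡ 223
223 × 460 = 102580 ≡ 604
604 × 88 = 53152 ≡ 343
343 × 314 = 107702 ≡ 263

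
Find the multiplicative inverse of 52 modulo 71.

56

71 = 1×52 + 19
52 = 2×19 + 14
19 = 1×14 + 5
14 = 2×5 + 4
5 = 1×4 + 1
4 = 4×1 + 0
gcd(52, 71) = 1, so the inverse exists.
Bézout: 1 = 11×71 − 15×52.
So 52⁻¹ ≡ −15 ≡ 56 (mod 71).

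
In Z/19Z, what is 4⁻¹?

Apply the Euclidean algorithm and back-substitute:
19 = 4·4 + 3
4 = 1·3 + 1
3 = 3·1 + 0
gcd(4, 19) = 1, so the inverse exists.
Bézout: 1 = −1·19 + 5·4.
So 4⁻¹ ≡ 5 (mod 19).

5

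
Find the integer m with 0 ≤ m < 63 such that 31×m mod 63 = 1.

Apply the Euclidean algorithm and back-substitute:
63 = 2·31 + 1
31 = 31·1 + 0
gcd(31, 63) = 1, so the inverse exists.
Back-substitute for 1:
1 = 1·63 − 2·31
So 31⁻¹ ≡ −2 ≡ 61 (mod 63).

61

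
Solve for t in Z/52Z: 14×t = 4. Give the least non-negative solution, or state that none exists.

gcd(14, 52) = 2, and 2 | 4, so solutions exist.
Divide through by 2: 7×t mod 26 = 2.
7⁻¹ ≡ 15 (mod 26).
t ≡ 15×2 ≡ 4 (mod 26).
The smallest non-negative solution is t = 4.

4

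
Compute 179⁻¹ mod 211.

211 = 1·179 + 32
179 = 5·32 + 19
32 = 1·19 + 13
19 = 1·13 + 6
13 = 2·6 + 1
6 = 6·1 + 0
gcd(179, 211) = 1, so the inverse exists.
Bézout: 1 = 28·211 − 33·179.
So 179⁻¹ ≡ −33 ≡ 178 (mod 211).

178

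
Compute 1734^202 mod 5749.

1780

By square-and-multiply:
1734^1 ≡ 1734 (mod 5749)
1734^2 ≡ 1734^2 = 3006756 ≡ 29 (mod 5749)
1734^4 ≡ 29^2 = 841 (mod 5749)
1734^8 ≡ 841^2 = 707281 ≡ 154 (mod 5749)
1734^16 ≡ 154^2 = 23716 ≡ 720 (mod 5749)
1734^32 ≡ 720^2 = 518400 ≡ 990 (mod 5749)
1734^64 ≡ 990^2 = 980100 ≡ 2770 (mod 5749)
1734^128 ≡ 2770^2 = 7672900 ≡ 3734 (mod 5749)
1734^202 = 1734^128 * 1734^64 * 1734^8 * 1734^2 ≡ 3734 * 2770 * 154 * 29 (mod 5749).
Accumulate the product:
3734 * 2770 = 10343180 ≡ 729
729 * 154 = 112266 ≡ 3035
3035 * 29 = 88015 ≡ 1780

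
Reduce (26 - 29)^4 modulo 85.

26 - 29 = -3 ≡ 82 (mod 85)
(82)^4 ≡ 81 (mod 85)

81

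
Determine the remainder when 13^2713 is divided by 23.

9

2713 in binary is 101010011001, i.e. 2713 = 2048 + 512 + 128 + 16 + 8 + 1.
13^1 ≡ 13 (mod 23)
13^2 ≡ 13^2 = 169 ≡ 8 (mod 23)
13^4 ≡ 8^2 = 64 ≡ 18 (mod 23)
13^8 ≡ 18^2 = 324 ≡ 2 (mod 23)
13^16 ≡ 2^2 = 4 (mod 23)
13^32 ≡ 4^2 = 16 (mod 23)
13^64 ≡ 16^2 = 256 ≡ 3 (mod 23)
13^128 ≡ 3^2 = 9 (mod 23)
13^256 ≡ 9^2 = 81 ≡ 12 (mod 23)
13^512 ≡ 12^2 = 144 ≡ 6 (mod 23)
13^1024 ≡ 6^2 = 36 ≡ 13 (mod 23)
13^2048 ≡ 13^2 = 169 ≡ 8 (mod 23)
13^2713 = 13^2048 * 13^512 * 13^128 * 13^16 * 13^8 * 13^1 ≡ 8 * 6 * 9 * 4 * 2 * 13 (mod 23).
Accumulate the product:
8 * 6 = 48 ≡ 2
2 * 9 = 18
18 * 4 = 72 ≡ 3
3 * 2 = 6
6 * 13 = 78 ≡ 9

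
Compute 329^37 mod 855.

329

37 in binary is 100101, i.e. 37 = 32 + 4 + 1.
329^1 ≡ 329 (mod 855)
329^2 ≡ 329^2 = 108241 ≡ 511 (mod 855)
329^4 ≡ 511^2 = 261121 ≡ 346 (mod 855)
329^8 ≡ 346^2 = 119716 ≡ 16 (mod 855)
329^16 ≡ 16^2 = 256 (mod 855)
329^32 ≡ 256^2 = 65536 ≡ 556 (mod 855)
329^37 = 329^32 · 329^4 · 329^1 ≡ 556 · 346 · 329 (mod 855).
Accumulate the product:
556 · 346 = 192376 ≡ 1
1 · 329 = 329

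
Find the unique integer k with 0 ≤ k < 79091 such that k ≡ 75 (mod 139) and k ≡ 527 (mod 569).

5079

139⁻¹ mod 569: 139*131 ≡ 1 (mod 569), so 139⁻¹ ≡ 131.
k = 75 + 139*((527 − 75)*131 mod 569) = 75 + 139*36 = 5079.
Check: 5079 mod 139 = 75, 5079 mod 569 = 527. ✓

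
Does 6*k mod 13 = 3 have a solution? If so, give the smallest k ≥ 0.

gcd(6, 13) = 1, so a unique solution mod 13 exists.
6⁻¹ ≡ 11 (mod 13).
k ≡ 11*3 ≡ 7 (mod 13).

7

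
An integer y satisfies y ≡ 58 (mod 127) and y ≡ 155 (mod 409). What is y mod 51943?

48826

127⁻¹ mod 409: 127*219 ≡ 1 (mod 409), so 127⁻¹ ≡ 219.
y = 58 + 127*((155 − 58)*219 mod 409) = 58 + 127*384 = 48826.
Check: 48826 mod 127 = 58, 48826 mod 409 = 155. ✓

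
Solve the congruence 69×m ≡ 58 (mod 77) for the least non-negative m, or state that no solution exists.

12

gcd(69, 77) = 1, so a unique solution mod 77 exists.
69⁻¹ ≡ 48 (mod 77).
m ≡ 48×58 ≡ 12 (mod 77).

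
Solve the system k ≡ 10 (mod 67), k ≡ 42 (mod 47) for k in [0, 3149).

747

67⁻¹ mod 47: 67×40 ≡ 1 (mod 47), so 67⁻¹ ≡ 40.
k = 10 + 67×((42 − 10)×40 mod 47) = 10 + 67×11 = 747.
Check: 747 mod 67 = 10, 747 mod 47 = 42. ✓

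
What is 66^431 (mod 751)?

66^1 ≡ 66 (mod 751)
66^2 ≡ 66^2 = 4356 ≡ 601 (mod 751)
66^4 ≡ 601^2 = 361201 ≡ 721 (mod 751)
66^8 ≡ 721^2 = 519841 ≡ 149 (mod 751)
66^16 ≡ 149^2 = 22201 ≡ 422 (mod 751)
66^32 ≡ 422^2 = 178084 ≡ 97 (mod 751)
66^64 ≡ 97^2 = 9409 ≡ 397 (mod 751)
66^128 ≡ 397^2 = 157609 ≡ 650 (mod 751)
66^256 ≡ 650^2 = 422500 ≡ 438 (mod 751)
66^431 = 66^256 · 66^128 · 66^32 · 66^8 · 66^4 · 66^2 · 66^1 ≡ 438 · 650 · 97 · 149 · 721 · 601 · 66 (mod 751).
Accumulate the product:
438 · 650 = 284700 ≡ 71
71 · 97 = 6887 ≡ 128
128 · 149 = 19072 ≡ 297
297 · 721 = 214137 ≡ 102
102 · 601 = 61302 ≡ 471
471 · 66 = 31086 ≡ 295

295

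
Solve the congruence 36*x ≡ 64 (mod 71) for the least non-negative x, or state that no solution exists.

gcd(36, 71) = 1, so a unique solution mod 71 exists.
36⁻¹ ≡ 2 (mod 71).
x ≡ 2*64 ≡ 57 (mod 71).

57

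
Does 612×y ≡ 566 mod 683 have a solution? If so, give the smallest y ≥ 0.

271

gcd(612, 683) = 1, so a unique solution mod 683 exists.
612⁻¹ ≡ 202 (mod 683).
y ≡ 202×566 ≡ 271 (mod 683).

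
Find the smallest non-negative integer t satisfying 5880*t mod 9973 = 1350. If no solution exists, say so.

967

gcd(5880, 9973) = 1, so a unique solution mod 9973 exists.
5880⁻¹ ≡ 8282 (mod 9973).
t ≡ 8282*1350 ≡ 967 (mod 9973).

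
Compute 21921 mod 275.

196

21921 = 79×275 + 196, so 21921 ≡ 196 (mod 275).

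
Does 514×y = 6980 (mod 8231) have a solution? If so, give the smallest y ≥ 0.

gcd(514, 8231) = 1, so a unique solution mod 8231 exists.
514⁻¹ ≡ 5877 (mod 8231).
y ≡ 5877×6980 ≡ 6387 (mod 8231).

6387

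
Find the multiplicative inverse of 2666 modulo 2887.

2887 = 1·2666 + 221
2666 = 12·221 + 14
221 = 15·14 + 11
14 = 1·11 + 3
11 = 3·3 + 2
3 = 1·2 + 1
2 = 2·1 + 0
gcd(2666, 2887) = 1, so the inverse exists.
Back-substitute for 1:
1 = 1·3 − 1·2
  = −1·11 + 4·3
  = 4·14 − 5·11
  = −5·221 + 79·14
  = 79·2666 − 953·221
  = −953·2887 + 1032·2666
So 2666⁻¹ ≡ 1032 (mod 2887).

1032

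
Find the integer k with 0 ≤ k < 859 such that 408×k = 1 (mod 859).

By the extended Euclidean algorithm:
859 = 2*408 + 43
408 = 9*43 + 21
43 = 2*21 + 1
21 = 21*1 + 0
gcd(408, 859) = 1, so the inverse exists.
Bézout: 1 = 19*859 − 40*408.
So 408⁻¹ ≡ −40 ≡ 819 (mod 859).

819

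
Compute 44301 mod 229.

104

44301 = 193·229 + 104, so 44301 ≡ 104 (mod 229).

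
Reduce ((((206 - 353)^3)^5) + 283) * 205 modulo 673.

176

206 - 353 = -147 ≡ 526 (mod 673)
(526)^3 ≡ 37 (mod 673)
(37)^5 ≡ 56 (mod 673)
56 + 283 = 339
339 * 205 = 69495 ≡ 176 (mod 673)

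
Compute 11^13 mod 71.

13 in binary is 1101, i.e. 13 = 8 + 4 + 1.
11^1 ≡ 11 (mod 71)
11^2 ≡ 11^2 = 121 ≡ 50 (mod 71)
11^4 ≡ 50^2 = 2500 ≡ 15 (mod 71)
11^8 ≡ 15^2 = 225 ≡ 12 (mod 71)
11^13 = 11^8 × 11^4 × 11^1 ≡ 12 × 15 × 11 (mod 71).
Accumulate the product:
12 × 15 = 180 ≡ 38
38 × 11 = 418 ≡ 63

63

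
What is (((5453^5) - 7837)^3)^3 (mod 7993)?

2359

(5453)^5 ≡ 7315 (mod 7993)
7315 - 7837 = -522 ≡ 7471 (mod 7993)
(7471)^3 ≡ 6780 (mod 7993)
(6780)^3 ≡ 2359 (mod 7993)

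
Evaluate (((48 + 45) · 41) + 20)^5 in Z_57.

29

48 + 45 = 93 ≡ 36 (mod 57)
36 · 41 = 1476 ≡ 51 (mod 57)
51 + 20 = 71 ≡ 14 (mod 57)
(14)^5 ≡ 29 (mod 57)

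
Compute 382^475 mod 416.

Using repeated squaring:
382^1 ≡ 382 (mod 416)
382^2 ≡ 382^2 = 145924 ≡ 324 (mod 416)
382^4 ≡ 324^2 = 104976 ≡ 144 (mod 416)
382^8 ≡ 144^2 = 20736 ≡ 352 (mod 416)
382^16 ≡ 352^2 = 123904 ≡ 352 (mod 416)
382^32 ≡ 352^2 = 123904 ≡ 352 (mod 416)
382^64 ≡ 352^2 = 123904 ≡ 352 (mod 416)
382^128 ≡ 352^2 = 123904 ≡ 352 (mod 416)
382^256 ≡ 352^2 = 123904 ≡ 352 (mod 416)
382^475 = 382^256 · 382^128 · 382^64 · 382^16 · 382^8 · 382^2 · 382^1 ≡ 352 · 352 · 352 · 352 · 352 · 324 · 382 (mod 416).
Accumulate the product:
352 · 352 = 123904 ≡ 352
352 · 352 = 123904 ≡ 352
352 · 352 = 123904 ≡ 352
352 · 352 = 123904 ≡ 352
352 · 324 = 114048 ≡ 64
64 · 382 = 24448 ≡ 320

320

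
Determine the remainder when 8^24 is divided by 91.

1

24 in binary is 11000, i.e. 24 = 16 + 8.
8^1 ≡ 8 (mod 91)
8^2 ≡ 8^2 = 64 (mod 91)
8^4 ≡ 64^2 = 4096 ≡ 1 (mod 91)
8^8 ≡ 1^2 = 1 (mod 91)
8^16 ≡ 1^2 = 1 (mod 91)
8^24 = 8^16 * 8^8 ≡ 1 * 1 (mod 91).
1 * 1 = 1 ≡ 1 (mod 91).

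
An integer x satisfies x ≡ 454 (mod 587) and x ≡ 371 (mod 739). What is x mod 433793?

363220

587⁻¹ mod 739: 587×598 ≡ 1 (mod 739), so 587⁻¹ ≡ 598.
x = 454 + 587×((371 − 454)×598 mod 739) = 454 + 587×618 = 363220.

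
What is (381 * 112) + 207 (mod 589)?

471

381 * 112 = 42672 ≡ 264 (mod 589)
264 + 207 = 471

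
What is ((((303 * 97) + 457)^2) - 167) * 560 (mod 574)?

42

303 * 97 = 29391 ≡ 117 (mod 574)
117 + 457 = 574 ≡ 0 (mod 574)
(0)^2 ≡ 0 (mod 574)
0 - 167 = -167 ≡ 407 (mod 574)
407 * 560 = 227920 ≡ 42 (mod 574)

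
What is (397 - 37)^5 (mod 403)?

397 - 37 = 360
(360)^5 ≡ 315 (mod 403)

315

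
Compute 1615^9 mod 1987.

1909

9 in binary is 1001, i.e. 9 = 8 + 1.
1615^1 ≡ 1615 (mod 1987)
1615^2 ≡ 1615^2 = 2608225 ≡ 1281 (mod 1987)
1615^4 ≡ 1281^2 = 1640961 ≡ 1686 (mod 1987)
1615^8 ≡ 1686^2 = 2842596 ≡ 1186 (mod 1987)
1615^9 = 1615^8 * 1615^1 ≡ 1186 * 1615 (mod 1987).
1186 * 1615 = 1915390 ≡ 1909 (mod 1987).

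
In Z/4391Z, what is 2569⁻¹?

2075

Run the extended Euclidean algorithm:
4391 = 1×2569 + 1822
2569 = 1×1822 + 747
1822 = 2×747 + 328
747 = 2×328 + 91
328 = 3×91 + 55
91 = 1×55 + 36
55 = 1×36 + 19
36 = 1×19 + 17
19 = 1×17 + 2
17 = 8×2 + 1
2 = 2×1 + 0
gcd(2569, 4391) = 1, so the inverse exists.
Bézout: 1 = −1214×4391 + 2075×2569.
So 2569⁻¹ ≡ 2075 (mod 4391).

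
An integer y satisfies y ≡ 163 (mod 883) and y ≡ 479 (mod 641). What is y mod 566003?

389566

883⁻¹ mod 641: 883×543 ≡ 1 (mod 641), so 883⁻¹ ≡ 543.
y = 163 + 883×((479 − 163)×543 mod 641) = 163 + 883×441 = 389566.
Check: 389566 mod 883 = 163, 389566 mod 641 = 479. ✓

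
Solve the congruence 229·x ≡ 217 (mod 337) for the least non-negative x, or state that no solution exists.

gcd(229, 337) = 1, so a unique solution mod 337 exists.
229⁻¹ ≡ 78 (mod 337).
x ≡ 78·217 ≡ 76 (mod 337).

76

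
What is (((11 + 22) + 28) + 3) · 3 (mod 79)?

11 + 22 = 33
33 + 28 = 61
61 + 3 = 64
64 · 3 = 192 ≡ 34 (mod 79)

34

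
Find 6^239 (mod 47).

3

Compute successive squares:
6^1 ≡ 6 (mod 47)
6^2 ≡ 6^2 = 36 (mod 47)
6^4 ≡ 36^2 = 1296 ≡ 27 (mod 47)
6^8 ≡ 27^2 = 729 ≡ 24 (mod 47)
6^16 ≡ 24^2 = 576 ≡ 12 (mod 47)
6^32 ≡ 12^2 = 144 ≡ 3 (mod 47)
6^64 ≡ 3^2 = 9 (mod 47)
6^128 ≡ 9^2 = 81 ≡ 34 (mod 47)
6^239 = 6^128 * 6^64 * 6^32 * 6^8 * 6^4 * 6^2 * 6^1 ≡ 34 * 9 * 3 * 24 * 27 * 36 * 6 (mod 47).
Accumulate the product:
34 * 9 = 306 ≡ 24
24 * 3 = 72 ≡ 25
25 * 24 = 600 ≡ 36
36 * 27 = 972 ≡ 32
32 * 36 = 1152 ≡ 24
24 * 6 = 144 ≡ 3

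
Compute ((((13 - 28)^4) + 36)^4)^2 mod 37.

13 - 28 = -15 ≡ 22 (mod 37)
(22)^4 ≡ 9 (mod 37)
9 + 36 = 45 ≡ 8 (mod 37)
(8)^4 ≡ 26 (mod 37)
(26)^2 ≡ 10 (mod 37)

10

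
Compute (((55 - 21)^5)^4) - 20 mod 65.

55 - 21 = 34
(34)^5 ≡ 34 (mod 65)
(34)^4 ≡ 1 (mod 65)
1 - 20 = -19 ≡ 46 (mod 65)

46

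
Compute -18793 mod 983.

-18793 = -20·983 + 867, so -18793 ≡ 867 (mod 983).

867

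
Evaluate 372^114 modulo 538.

412

Compute successive squares:
372^1 ≡ 372 (mod 538)
372^2 ≡ 372^2 = 138384 ≡ 118 (mod 538)
372^4 ≡ 118^2 = 13924 ≡ 474 (mod 538)
372^8 ≡ 474^2 = 224676 ≡ 330 (mod 538)
372^16 ≡ 330^2 = 108900 ≡ 224 (mod 538)
372^32 ≡ 224^2 = 50176 ≡ 142 (mod 538)
372^64 ≡ 142^2 = 20164 ≡ 258 (mod 538)
372^114 = 372^64 × 372^32 × 372^16 × 372^2 ≡ 258 × 142 × 224 × 118 (mod 538).
Accumulate the product:
258 × 142 = 36636 ≡ 52
52 × 224 = 11648 ≡ 350
350 × 118 = 41300 ≡ 412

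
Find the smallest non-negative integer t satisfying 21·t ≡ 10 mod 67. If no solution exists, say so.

gcd(21, 67) = 1, so a unique solution mod 67 exists.
21⁻¹ ≡ 16 (mod 67).
t ≡ 16·10 ≡ 26 (mod 67).

26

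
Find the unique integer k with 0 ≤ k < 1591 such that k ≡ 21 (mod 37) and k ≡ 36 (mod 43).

724

37⁻¹ mod 43: 37*7 ≡ 1 (mod 43), so 37⁻¹ ≡ 7.
k = 21 + 37*((36 − 21)*7 mod 43) = 21 + 37*19 = 724.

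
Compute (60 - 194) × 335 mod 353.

60 - 194 = -134 ≡ 219 (mod 353)
219 × 335 = 73365 ≡ 294 (mod 353)

294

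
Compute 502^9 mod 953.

Using repeated squaring:
9 in binary is 1001, i.e. 9 = 8 + 1.
502^1 ≡ 502 (mod 953)
502^2 ≡ 502^2 = 252004 ≡ 412 (mod 953)
502^4 ≡ 412^2 = 169744 ≡ 110 (mod 953)
502^8 ≡ 110^2 = 12100 ≡ 664 (mod 953)
502^9 = 502^8 * 502^1 ≡ 664 * 502 (mod 953).
664 * 502 = 333328 ≡ 731 (mod 953).

731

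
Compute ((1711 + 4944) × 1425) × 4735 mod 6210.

1711 + 4944 = 6655 ≡ 445 (mod 6210)
445 × 1425 = 634125 ≡ 705 (mod 6210)
705 × 4735 = 3338175 ≡ 3405 (mod 6210)

3405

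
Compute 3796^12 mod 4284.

820

12 in binary is 1100, i.e. 12 = 8 + 4.
3796^1 ≡ 3796 (mod 4284)
3796^2 ≡ 3796^2 = 14409616 ≡ 2524 (mod 4284)
3796^4 ≡ 2524^2 = 6370576 ≡ 268 (mod 4284)
3796^8 ≡ 268^2 = 71824 ≡ 3280 (mod 4284)
3796^12 = 3796^8 · 3796^4 ≡ 3280 · 268 (mod 4284).
3280 · 268 = 879040 ≡ 820 (mod 4284).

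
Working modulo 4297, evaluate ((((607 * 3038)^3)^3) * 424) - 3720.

607 * 3038 = 1844066 ≡ 653 (mod 4297)
(653)^3 ≡ 3774 (mod 4297)
(3774)^3 ≡ 57 (mod 4297)
57 * 424 = 24168 ≡ 2683 (mod 4297)
2683 - 3720 = -1037 ≡ 3260 (mod 4297)

3260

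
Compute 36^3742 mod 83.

3742 in binary is 111010011110, i.e. 3742 = 2048 + 1024 + 512 + 128 + 16 + 8 + 4 + 2.
36^1 ≡ 36 (mod 83)
36^2 ≡ 36^2 = 1296 ≡ 51 (mod 83)
36^4 ≡ 51^2 = 2601 ≡ 28 (mod 83)
36^8 ≡ 28^2 = 784 ≡ 37 (mod 83)
36^16 ≡ 37^2 = 1369 ≡ 41 (mod 83)
36^32 ≡ 41^2 = 1681 ≡ 21 (mod 83)
36^64 ≡ 21^2 = 441 ≡ 26 (mod 83)
36^128 ≡ 26^2 = 676 ≡ 12 (mod 83)
36^256 ≡ 12^2 = 144 ≡ 61 (mod 83)
36^512 ≡ 61^2 = 3721 ≡ 69 (mod 83)
36^1024 ≡ 69^2 = 4761 ≡ 30 (mod 83)
36^2048 ≡ 30^2 = 900 ≡ 70 (mod 83)
36^3742 = 36^2048 · 36^1024 · 36^512 · 36^128 · 36^16 · 36^8 · 36^4 · 36^2 ≡ 70 · 30 · 69 · 12 · 41 · 37 · 28 · 51 (mod 83).
Accumulate the product:
70 · 30 = 2100 ≡ 25
25 · 69 = 1725 ≡ 65
65 · 12 = 780 ≡ 33
33 · 41 = 1353 ≡ 25
25 · 37 = 925 ≡ 12
12 · 28 = 336 ≡ 4
4 · 51 = 204 ≡ 38

38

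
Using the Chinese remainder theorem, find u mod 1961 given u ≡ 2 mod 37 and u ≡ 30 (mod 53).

1408

37⁻¹ mod 53: 37*43 ≡ 1 (mod 53), so 37⁻¹ ≡ 43.
u = 2 + 37*((30 − 2)*43 mod 53) = 2 + 37*38 = 1408.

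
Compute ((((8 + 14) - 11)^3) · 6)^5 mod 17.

8 + 14 = 22 ≡ 5 (mod 17)
5 - 11 = -6 ≡ 11 (mod 17)
(11)^3 ≡ 5 (mod 17)
5 · 6 = 30 ≡ 13 (mod 17)
(13)^5 ≡ 13 (mod 17)

13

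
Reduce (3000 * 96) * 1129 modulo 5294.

3000 * 96 = 288000 ≡ 2124 (mod 5294)
2124 * 1129 = 2397996 ≡ 5108 (mod 5294)

5108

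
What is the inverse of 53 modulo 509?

461

Run the extended Euclidean algorithm:
509 = 9*53 + 32
53 = 1*32 + 21
32 = 1*21 + 11
21 = 1*11 + 10
11 = 1*10 + 1
10 = 10*1 + 0
gcd(53, 509) = 1, so the inverse exists.
Back-substitute for 1:
1 = 1*11 − 1*10
  = −1*21 + 2*11
  = 2*32 − 3*21
  = −3*53 + 5*32
  = 5*509 − 48*53
So 53⁻¹ ≡ −48 ≡ 461 (mod 509).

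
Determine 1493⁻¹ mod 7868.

7868 = 5×1493 + 403
1493 = 3×403 + 284
403 = 1×284 + 119
284 = 2×119 + 46
119 = 2×46 + 27
46 = 1×27 + 19
27 = 1×19 + 8
19 = 2×8 + 3
8 = 2×3 + 2
3 = 1×2 + 1
2 = 2×1 + 0
gcd(1493, 7868) = 1, so the inverse exists.
Back-substitute for 1:
1 = 1×3 − 1×2
  = −1×8 + 3×3
  = 3×19 − 7×8
  = −7×27 + 10×19
  = 10×46 − 17×27
  = −17×119 + 44×46
  = 44×284 − 105×119
  = −105×403 + 149×284
  = 149×1493 − 552×403
  = −552×7868 + 2909×1493
So 1493⁻¹ ≡ 2909 (mod 7868).

2909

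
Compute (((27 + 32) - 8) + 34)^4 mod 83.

16

27 + 32 = 59
59 - 8 = 51
51 + 34 = 85 ≡ 2 (mod 83)
(2)^4 ≡ 16 (mod 83)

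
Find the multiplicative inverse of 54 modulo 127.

40

Apply the Euclidean algorithm and back-substitute:
127 = 2*54 + 19
54 = 2*19 + 16
19 = 1*16 + 3
16 = 5*3 + 1
3 = 3*1 + 0
gcd(54, 127) = 1, so the inverse exists.
Back-substitute for 1:
1 = 1*16 − 5*3
  = −5*19 + 6*16
  = 6*54 − 17*19
  = −17*127 + 40*54
So 54⁻¹ ≡ 40 (mod 127).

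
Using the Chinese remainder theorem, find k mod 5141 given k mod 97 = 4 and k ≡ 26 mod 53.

97⁻¹ mod 53: 97×47 ≡ 1 (mod 53), so 97⁻¹ ≡ 47.
k = 4 + 97×((26 − 4)×47 mod 53) = 4 + 97×27 = 2623.

2623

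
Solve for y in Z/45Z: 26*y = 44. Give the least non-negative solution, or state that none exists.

19

gcd(26, 45) = 1, so a unique solution mod 45 exists.
26⁻¹ ≡ 26 (mod 45).
y ≡ 26*44 ≡ 19 (mod 45).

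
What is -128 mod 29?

17

-128 = -5*29 + 17, so -128 ≡ 17 (mod 29).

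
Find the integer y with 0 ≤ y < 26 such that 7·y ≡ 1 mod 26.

15

26 = 3·7 + 5
7 = 1·5 + 2
5 = 2·2 + 1
2 = 2·1 + 0
gcd(7, 26) = 1, so the inverse exists.
Back-substitute for 1:
1 = 1·5 − 2·2
  = −2·7 + 3·5
  = 3·26 − 11·7
So 7⁻¹ ≡ −11 ≡ 15 (mod 26).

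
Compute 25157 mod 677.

25157 = 37·677 + 108, so 25157 ≡ 108 (mod 677).

108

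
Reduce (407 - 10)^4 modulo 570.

301

407 - 10 = 397
(397)^4 ≡ 301 (mod 570)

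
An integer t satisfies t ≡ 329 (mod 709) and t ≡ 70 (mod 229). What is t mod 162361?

709⁻¹ mod 229: 709×177 ≡ 1 (mod 229), so 709⁻¹ ≡ 177.
t = 329 + 709×((70 − 329)×177 mod 229) = 329 + 709×186 = 132203.

132203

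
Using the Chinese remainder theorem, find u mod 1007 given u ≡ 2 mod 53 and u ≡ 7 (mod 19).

691

53⁻¹ mod 19: 53×14 ≡ 1 (mod 19), so 53⁻¹ ≡ 14.
u = 2 + 53×((7 − 2)×14 mod 19) = 2 + 53×13 = 691.
Check: 691 mod 53 = 2, 691 mod 19 = 7. ✓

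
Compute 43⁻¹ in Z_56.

56 = 1×43 + 13
43 = 3×13 + 4
13 = 3×4 + 1
4 = 4×1 + 0
gcd(43, 56) = 1, so the inverse exists.
Back-substitute for 1:
1 = 1×13 − 3×4
  = −3×43 + 10×13
  = 10×56 − 13×43
So 43⁻¹ ≡ −13 ≡ 43 (mod 56).

43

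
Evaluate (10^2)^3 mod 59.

9

(10)^2 ≡ 41 (mod 59)
(41)^3 ≡ 9 (mod 59)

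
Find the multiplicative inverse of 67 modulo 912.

912 = 13*67 + 41
67 = 1*41 + 26
41 = 1*26 + 15
26 = 1*15 + 11
15 = 1*11 + 4
11 = 2*4 + 3
4 = 1*3 + 1
3 = 3*1 + 0
gcd(67, 912) = 1, so the inverse exists.
Back-substitute for 1:
1 = 1*4 − 1*3
  = −1*11 + 3*4
  = 3*15 − 4*11
  = −4*26 + 7*15
  = 7*41 − 11*26
  = −11*67 + 18*41
  = 18*912 − 245*67
So 67⁻¹ ≡ −245 ≡ 667 (mod 912).

667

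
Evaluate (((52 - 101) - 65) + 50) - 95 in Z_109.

59

52 - 101 = -49 ≡ 60 (mod 109)
60 - 65 = -5 ≡ 104 (mod 109)
104 + 50 = 154 ≡ 45 (mod 109)
45 - 95 = -50 ≡ 59 (mod 109)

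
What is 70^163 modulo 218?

By square-and-multiply:
163 in binary is 10100011, i.e. 163 = 128 + 32 + 2 + 1.
70^1 ≡ 70 (mod 218)
70^2 ≡ 70^2 = 4900 ≡ 104 (mod 218)
70^4 ≡ 104^2 = 10816 ≡ 134 (mod 218)
70^8 ≡ 134^2 = 17956 ≡ 80 (mod 218)
70^16 ≡ 80^2 = 6400 ≡ 78 (mod 218)
70^32 ≡ 78^2 = 6084 ≡ 198 (mod 218)
70^64 ≡ 198^2 = 39204 ≡ 182 (mod 218)
70^128 ≡ 182^2 = 33124 ≡ 206 (mod 218)
70^163 = 70^128 * 70^32 * 70^2 * 70^1 ≡ 206 * 198 * 104 * 70 (mod 218).
Accumulate the product:
206 * 198 = 40788 ≡ 22
22 * 104 = 2288 ≡ 108
108 * 70 = 7560 ≡ 148

148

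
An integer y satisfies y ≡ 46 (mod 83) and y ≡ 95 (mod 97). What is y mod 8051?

83⁻¹ mod 97: 83×90 ≡ 1 (mod 97), so 83⁻¹ ≡ 90.
y = 46 + 83×((95 − 46)×90 mod 97) = 46 + 83×45 = 3781.
Check: 3781 mod 83 = 46, 3781 mod 97 = 95. ✓

3781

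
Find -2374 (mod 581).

-2374 = -5·581 + 531, so -2374 ≡ 531 (mod 581).

531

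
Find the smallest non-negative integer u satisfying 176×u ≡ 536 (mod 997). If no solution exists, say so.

gcd(176, 997) = 1, so a unique solution mod 997 exists.
176⁻¹ ≡ 17 (mod 997).
u ≡ 17×536 ≡ 139 (mod 997).

139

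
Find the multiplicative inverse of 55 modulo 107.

72

Run the extended Euclidean algorithm:
107 = 1·55 + 52
55 = 1·52 + 3
52 = 17·3 + 1
3 = 3·1 + 0
gcd(55, 107) = 1, so the inverse exists.
Bézout: 1 = 18·107 − 35·55.
So 55⁻¹ ≡ −35 ≡ 72 (mod 107).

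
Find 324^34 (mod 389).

Using repeated squaring:
34 in binary is 100010, i.e. 34 = 32 + 2.
324^1 ≡ 324 (mod 389)
324^2 ≡ 324^2 = 104976 ≡ 335 (mod 389)
324^4 ≡ 335^2 = 112225 ≡ 193 (mod 389)
324^8 ≡ 193^2 = 37249 ≡ 294 (mod 389)
324^16 ≡ 294^2 = 86436 ≡ 78 (mod 389)
324^32 ≡ 78^2 = 6084 ≡ 249 (mod 389)
324^34 = 324^32 · 324^2 ≡ 249 · 335 (mod 389).
249 · 335 = 83415 ≡ 169 (mod 389).

169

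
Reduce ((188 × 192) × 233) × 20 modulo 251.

212

188 × 192 = 36096 ≡ 203 (mod 251)
203 × 233 = 47299 ≡ 111 (mod 251)
111 × 20 = 2220 ≡ 212 (mod 251)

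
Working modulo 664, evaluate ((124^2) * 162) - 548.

(124)^2 ≡ 104 (mod 664)
104 * 162 = 16848 ≡ 248 (mod 664)
248 - 548 = -300 ≡ 364 (mod 664)

364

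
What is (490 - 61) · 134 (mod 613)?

477

490 - 61 = 429
429 · 134 = 57486 ≡ 477 (mod 613)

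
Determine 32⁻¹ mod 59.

59 = 1*32 + 27
32 = 1*27 + 5
27 = 5*5 + 2
5 = 2*2 + 1
2 = 2*1 + 0
gcd(32, 59) = 1, so the inverse exists.
Bézout: 1 = −13*59 + 24*32.
So 32⁻¹ ≡ 24 (mod 59).

24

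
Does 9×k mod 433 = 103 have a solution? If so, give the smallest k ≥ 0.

gcd(9, 433) = 1, so a unique solution mod 433 exists.
9⁻¹ ≡ 385 (mod 433).
k ≡ 385×103 ≡ 252 (mod 433).

252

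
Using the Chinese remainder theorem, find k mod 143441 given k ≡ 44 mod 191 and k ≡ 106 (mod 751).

102993

191⁻¹ mod 751: 191*578 ≡ 1 (mod 751), so 191⁻¹ ≡ 578.
k = 44 + 191*((106 − 44)*578 mod 751) = 44 + 191*539 = 102993.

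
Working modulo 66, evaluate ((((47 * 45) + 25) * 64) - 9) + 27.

28

47 * 45 = 2115 ≡ 3 (mod 66)
3 + 25 = 28
28 * 64 = 1792 ≡ 10 (mod 66)
10 - 9 = 1
1 + 27 = 28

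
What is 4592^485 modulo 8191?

2627

4592^1 ≡ 4592 (mod 8191)
4592^2 ≡ 4592^2 = 21086464 ≡ 2830 (mod 8191)
4592^4 ≡ 2830^2 = 8008900 ≡ 6293 (mod 8191)
4592^8 ≡ 6293^2 = 39601849 ≡ 6555 (mod 8191)
4592^16 ≡ 6555^2 = 42968025 ≡ 6230 (mod 8191)
4592^32 ≡ 6230^2 = 38812900 ≡ 3942 (mod 8191)
4592^64 ≡ 3942^2 = 15539364 ≡ 1037 (mod 8191)
4592^128 ≡ 1037^2 = 1075369 ≡ 2348 (mod 8191)
4592^256 ≡ 2348^2 = 5513104 ≡ 561 (mod 8191)
4592^485 = 4592^256 × 4592^128 × 4592^64 × 4592^32 × 4592^4 × 4592^1 ≡ 561 × 2348 × 1037 × 3942 × 6293 × 4592 (mod 8191).
Accumulate the product:
561 × 2348 = 1317228 ≡ 6668
6668 × 1037 = 6914716 ≡ 1512
1512 × 3942 = 5960304 ≡ 5447
5447 × 6293 = 34277971 ≡ 6827
6827 × 4592 = 31349584 ≡ 2627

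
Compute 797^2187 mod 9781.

9352

Compute successive squares:
2187 in binary is 100010001011, i.e. 2187 = 2048 + 128 + 8 + 2 + 1.
797^1 ≡ 797 (mod 9781)
797^2 ≡ 797^2 = 635209 ≡ 9225 (mod 9781)
797^4 ≡ 9225^2 = 85100625 ≡ 5925 (mod 9781)
797^8 ≡ 5925^2 = 35105625 ≡ 1616 (mod 9781)
797^16 ≡ 1616^2 = 2611456 ≡ 9710 (mod 9781)
797^32 ≡ 9710^2 = 94284100 ≡ 5041 (mod 9781)
797^64 ≡ 5041^2 = 25411681 ≡ 643 (mod 9781)
797^128 ≡ 643^2 = 413449 ≡ 2647 (mod 9781)
797^256 ≡ 2647^2 = 7006609 ≡ 3413 (mod 9781)
797^512 ≡ 3413^2 = 11648569 ≡ 9179 (mod 9781)
797^1024 ≡ 9179^2 = 84254041 ≡ 507 (mod 9781)
797^2048 ≡ 507^2 = 257049 ≡ 2743 (mod 9781)
797^2187 = 797^2048 * 797^128 * 797^8 * 797^2 * 797^1 ≡ 2743 * 2647 * 1616 * 9225 * 797 (mod 9781).
Accumulate the product:
2743 * 2647 = 7260721 ≡ 3219
3219 * 1616 = 5201904 ≡ 8193
8193 * 9225 = 75580425 ≡ 2638
2638 * 797 = 2102486 ≡ 9352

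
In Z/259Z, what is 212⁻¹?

11

By the extended Euclidean algorithm:
259 = 1×212 + 47
212 = 4×47 + 24
47 = 1×24 + 23
24 = 1×23 + 1
23 = 23×1 + 0
gcd(212, 259) = 1, so the inverse exists.
Bézout: 1 = −9×259 + 11×212.
So 212⁻¹ ≡ 11 (mod 259).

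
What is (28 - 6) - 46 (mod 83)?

28 - 6 = 22
22 - 46 = -24 ≡ 59 (mod 83)

59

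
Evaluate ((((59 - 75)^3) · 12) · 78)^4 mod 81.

59 - 75 = -16 ≡ 65 (mod 81)
(65)^3 ≡ 35 (mod 81)
35 · 12 = 420 ≡ 15 (mod 81)
15 · 78 = 1170 ≡ 36 (mod 81)
(36)^4 ≡ 0 (mod 81)

0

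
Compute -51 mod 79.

-51 = -1·79 + 28, so -51 ≡ 28 (mod 79).

28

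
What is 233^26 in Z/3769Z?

By square-and-multiply:
26 in binary is 11010, i.e. 26 = 16 + 8 + 2.
233^1 ≡ 233 (mod 3769)
233^2 ≡ 233^2 = 54289 ≡ 1523 (mod 3769)
233^4 ≡ 1523^2 = 2319529 ≡ 1594 (mod 3769)
233^8 ≡ 1594^2 = 2540836 ≡ 530 (mod 3769)
233^16 ≡ 530^2 = 280900 ≡ 1994 (mod 3769)
233^26 = 233^16 · 233^8 · 233^2 ≡ 1994 · 530 · 1523 (mod 3769).
Accumulate the product:
1994 · 530 = 1056820 ≡ 1500
1500 · 1523 = 2284500 ≡ 486

486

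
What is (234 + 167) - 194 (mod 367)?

234 + 167 = 401 ≡ 34 (mod 367)
34 - 194 = -160 ≡ 207 (mod 367)

207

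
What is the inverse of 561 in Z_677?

356

677 = 1×561 + 116
561 = 4×116 + 97
116 = 1×97 + 19
97 = 5×19 + 2
19 = 9×2 + 1
2 = 2×1 + 0
gcd(561, 677) = 1, so the inverse exists.
Bézout: 1 = 266×677 − 321×561.
So 561⁻¹ ≡ −321 ≡ 356 (mod 677).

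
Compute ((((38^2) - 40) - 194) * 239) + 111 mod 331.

7

(38)^2 ≡ 120 (mod 331)
120 - 40 = 80
80 - 194 = -114 ≡ 217 (mod 331)
217 * 239 = 51863 ≡ 227 (mod 331)
227 + 111 = 338 ≡ 7 (mod 331)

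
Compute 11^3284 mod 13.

9

By square-and-multiply:
11^1 ≡ 11 (mod 13)
11^2 ≡ 11^2 = 121 ≡ 4 (mod 13)
11^4 ≡ 4^2 = 16 ≡ 3 (mod 13)
11^8 ≡ 3^2 = 9 (mod 13)
11^16 ≡ 9^2 = 81 ≡ 3 (mod 13)
11^32 ≡ 3^2 = 9 (mod 13)
11^64 ≡ 9^2 = 81 ≡ 3 (mod 13)
11^128 ≡ 3^2 = 9 (mod 13)
11^256 ≡ 9^2 = 81 ≡ 3 (mod 13)
11^512 ≡ 3^2 = 9 (mod 13)
11^1024 ≡ 9^2 = 81 ≡ 3 (mod 13)
11^2048 ≡ 3^2 = 9 (mod 13)
11^3284 = 11^2048 × 11^1024 × 11^128 × 11^64 × 11^16 × 11^4 ≡ 9 × 3 × 9 × 3 × 3 × 3 (mod 13).
Accumulate the product:
9 × 3 = 27 ≡ 1
1 × 9 = 9
9 × 3 = 27 ≡ 1
1 × 3 = 3
3 × 3 = 9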